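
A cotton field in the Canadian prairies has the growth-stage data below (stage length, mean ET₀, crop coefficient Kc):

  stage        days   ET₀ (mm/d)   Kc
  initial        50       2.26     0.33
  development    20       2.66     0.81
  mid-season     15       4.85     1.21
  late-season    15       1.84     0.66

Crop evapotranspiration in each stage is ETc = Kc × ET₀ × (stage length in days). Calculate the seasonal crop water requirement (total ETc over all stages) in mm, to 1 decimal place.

initial: 0.33 × 2.26 × 50 = 37.29 mm
development: 0.81 × 2.66 × 20 = 43.09 mm
mid-season: 1.21 × 4.85 × 15 = 88.03 mm
late-season: 0.66 × 1.84 × 15 = 18.22 mm
Seasonal total = 186.63 mm

186.6 mm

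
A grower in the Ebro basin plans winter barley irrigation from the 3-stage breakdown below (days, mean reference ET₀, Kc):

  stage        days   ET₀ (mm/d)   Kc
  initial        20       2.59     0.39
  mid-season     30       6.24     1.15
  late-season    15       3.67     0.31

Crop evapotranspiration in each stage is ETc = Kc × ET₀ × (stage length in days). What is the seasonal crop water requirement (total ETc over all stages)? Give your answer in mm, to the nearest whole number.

initial: 0.39 × 2.59 × 20 = 20.20 mm
mid-season: 1.15 × 6.24 × 30 = 215.28 mm
late-season: 0.31 × 3.67 × 15 = 17.07 mm
Seasonal total = 252.55 mm

253 mm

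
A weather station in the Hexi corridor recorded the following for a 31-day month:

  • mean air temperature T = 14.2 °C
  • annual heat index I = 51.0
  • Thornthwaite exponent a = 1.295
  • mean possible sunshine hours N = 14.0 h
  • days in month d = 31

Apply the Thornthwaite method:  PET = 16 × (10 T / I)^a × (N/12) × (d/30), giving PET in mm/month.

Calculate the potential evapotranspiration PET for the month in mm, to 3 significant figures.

72.6 mm

10T/I = 10 × 14.2 / 51.0 = 2.7843
(10T/I)^a = 2.7843^1.295 = 3.7662
Uncorrected PET = 16 × 3.7662 = 60.259 mm
Correction = (N/12)(d/30) = (14.0/12)(31/30) = 1.2056
PET = 60.259 × 1.2056 = 72.648 mm/month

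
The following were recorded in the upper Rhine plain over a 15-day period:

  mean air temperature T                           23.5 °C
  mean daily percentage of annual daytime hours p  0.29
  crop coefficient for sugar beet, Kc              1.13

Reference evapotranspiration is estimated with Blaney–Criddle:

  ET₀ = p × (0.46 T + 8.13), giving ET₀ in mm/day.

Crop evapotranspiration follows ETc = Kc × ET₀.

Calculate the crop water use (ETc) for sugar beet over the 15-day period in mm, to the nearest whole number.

93 mm

ET₀ = 0.29 × (0.46 × 23.5 + 8.13) = 0.29 × 18.940 = 5.4926 mm/d
ETc = Kc × ET₀ = 1.13 × 5.4926 = 6.2066 mm/d
Over 15 days: 6.2066 × 15 = 93.099 mm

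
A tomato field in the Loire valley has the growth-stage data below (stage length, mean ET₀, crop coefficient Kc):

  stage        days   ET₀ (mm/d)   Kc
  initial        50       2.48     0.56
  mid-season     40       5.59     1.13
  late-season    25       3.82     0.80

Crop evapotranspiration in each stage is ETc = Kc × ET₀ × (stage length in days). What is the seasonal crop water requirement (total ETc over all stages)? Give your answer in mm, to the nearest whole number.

399 mm

initial: 0.56 × 2.48 × 50 = 69.44 mm
mid-season: 1.13 × 5.59 × 40 = 252.67 mm
late-season: 0.80 × 3.82 × 25 = 76.40 mm
Seasonal total = 398.51 mm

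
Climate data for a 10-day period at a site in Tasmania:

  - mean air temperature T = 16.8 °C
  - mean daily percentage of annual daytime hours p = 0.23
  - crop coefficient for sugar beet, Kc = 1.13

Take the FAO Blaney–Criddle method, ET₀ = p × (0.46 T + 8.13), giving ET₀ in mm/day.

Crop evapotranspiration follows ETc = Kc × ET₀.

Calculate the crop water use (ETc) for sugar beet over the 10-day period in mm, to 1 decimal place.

ET₀ = 0.23 × (0.46 × 16.8 + 8.13) = 0.23 × 15.858 = 3.6473 mm/d
ETc = Kc × ET₀ = 1.13 × 3.6473 = 4.1214 mm/d
Over 10 days: 4.1214 × 10 = 41.214 mm

41.2 mm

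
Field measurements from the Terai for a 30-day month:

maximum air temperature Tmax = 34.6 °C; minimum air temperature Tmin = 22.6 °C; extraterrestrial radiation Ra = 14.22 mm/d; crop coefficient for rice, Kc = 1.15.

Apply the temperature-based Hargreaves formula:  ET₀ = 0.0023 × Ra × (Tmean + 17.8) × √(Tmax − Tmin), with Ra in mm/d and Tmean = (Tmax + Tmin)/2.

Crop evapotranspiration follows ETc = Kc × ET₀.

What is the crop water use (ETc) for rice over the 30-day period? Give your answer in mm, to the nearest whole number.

Tmean = (34.6 + 22.6)/2 = 28.60 °C
ET₀ = 0.0023 × 14.22 × (28.60 + 17.8) × √12.0 = 0.0023 × 14.22 × 46.40 × 3.4641 = 5.2570 mm/d
ETc = Kc × ET₀ = 1.15 × 5.2570 = 6.0456 mm/d
Over 30 days: 6.0456 × 30 = 181.368 mm

181 mm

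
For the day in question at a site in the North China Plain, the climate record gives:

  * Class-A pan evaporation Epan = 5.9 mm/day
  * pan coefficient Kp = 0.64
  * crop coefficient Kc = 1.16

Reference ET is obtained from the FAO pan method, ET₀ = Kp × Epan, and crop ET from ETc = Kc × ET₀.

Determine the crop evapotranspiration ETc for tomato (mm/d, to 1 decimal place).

4.4 mm/d

ET₀ = 0.64 × 5.9 = 3.7760 mm/d
ETc = Kc × ET₀ = 1.16 × 3.7760 = 4.3802 mm/d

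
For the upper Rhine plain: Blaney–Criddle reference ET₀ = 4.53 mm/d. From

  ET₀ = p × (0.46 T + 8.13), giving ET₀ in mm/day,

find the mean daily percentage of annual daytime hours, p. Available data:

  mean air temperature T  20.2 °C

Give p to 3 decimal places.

p = ET₀ / (0.46 T + 8.13) = 4.53 / (0.46 × 20.2 + 8.13) = 4.53 / 17.422 = 0.2600

0.260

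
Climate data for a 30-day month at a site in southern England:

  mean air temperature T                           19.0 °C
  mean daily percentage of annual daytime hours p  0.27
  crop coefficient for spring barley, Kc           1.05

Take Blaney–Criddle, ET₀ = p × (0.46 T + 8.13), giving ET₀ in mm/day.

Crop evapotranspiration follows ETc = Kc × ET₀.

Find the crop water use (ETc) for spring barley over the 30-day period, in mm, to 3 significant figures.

ET₀ = 0.27 × (0.46 × 19.0 + 8.13) = 0.27 × 16.870 = 4.5549 mm/d
ETc = Kc × ET₀ = 1.05 × 4.5549 = 4.7826 mm/d
Over 30 days: 4.7826 × 30 = 143.478 mm

143 mm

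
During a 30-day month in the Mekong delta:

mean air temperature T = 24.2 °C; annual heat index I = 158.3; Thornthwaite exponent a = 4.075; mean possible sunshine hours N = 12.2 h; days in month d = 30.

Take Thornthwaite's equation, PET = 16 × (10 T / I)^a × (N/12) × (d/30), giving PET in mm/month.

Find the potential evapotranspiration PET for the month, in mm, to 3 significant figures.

91.7 mm

10T/I = 10 × 24.2 / 158.3 = 1.5287
(10T/I)^a = 1.5287^4.075 = 5.6378
Uncorrected PET = 16 × 5.6378 = 90.205 mm
Correction = (N/12)(d/30) = (12.2/12)(30/30) = 1.0167
PET = 90.205 × 1.0167 = 91.711 mm/month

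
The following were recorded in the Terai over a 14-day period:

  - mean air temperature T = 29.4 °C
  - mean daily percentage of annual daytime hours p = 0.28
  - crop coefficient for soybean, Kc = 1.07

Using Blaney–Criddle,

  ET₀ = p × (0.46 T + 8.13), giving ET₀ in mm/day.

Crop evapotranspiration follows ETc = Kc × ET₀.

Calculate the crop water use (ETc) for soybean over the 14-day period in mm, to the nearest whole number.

ET₀ = 0.28 × (0.46 × 29.4 + 8.13) = 0.28 × 21.654 = 6.0631 mm/d
ETc = Kc × ET₀ = 1.07 × 6.0631 = 6.4875 mm/d
Over 14 days: 6.4875 × 14 = 90.825 mm

91 mm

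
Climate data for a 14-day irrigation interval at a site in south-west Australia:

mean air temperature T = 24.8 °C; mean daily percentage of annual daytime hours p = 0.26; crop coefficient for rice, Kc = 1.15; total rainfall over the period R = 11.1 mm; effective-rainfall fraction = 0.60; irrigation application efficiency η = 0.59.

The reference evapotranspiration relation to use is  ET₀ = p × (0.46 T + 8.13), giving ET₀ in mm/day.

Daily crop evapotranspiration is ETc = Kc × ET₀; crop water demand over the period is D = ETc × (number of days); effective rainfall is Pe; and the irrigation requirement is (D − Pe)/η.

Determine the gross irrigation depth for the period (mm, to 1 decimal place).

ET₀ = 0.26 × (0.46 × 24.8 + 8.13) = 0.26 × 19.538 = 5.0799 mm/d
ETc = Kc × ET₀ = 1.15 × 5.0799 = 5.8419 mm/d
Crop demand D = ETc × 14 d = 5.8419 × 14 = 81.787 mm
Pe = 0.60 × 11.1 = 6.660 mm
D − Pe = 81.787 − 6.660 = 75.127 mm
Gross irrigation = 75.127 / 0.59 = 127.334 mm

127.3 mm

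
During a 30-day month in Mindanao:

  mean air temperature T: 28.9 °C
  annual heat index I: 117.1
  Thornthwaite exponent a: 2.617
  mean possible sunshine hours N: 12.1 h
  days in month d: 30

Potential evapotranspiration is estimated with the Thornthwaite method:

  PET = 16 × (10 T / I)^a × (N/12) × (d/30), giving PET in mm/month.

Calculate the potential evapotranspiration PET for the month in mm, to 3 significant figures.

172 mm

10T/I = 10 × 28.9 / 117.1 = 2.4680
(10T/I)^a = 2.4680^2.617 = 10.6357
Uncorrected PET = 16 × 10.6357 = 170.171 mm
Correction = (N/12)(d/30) = (12.1/12)(30/30) = 1.0083
PET = 170.171 × 1.0083 = 171.583 mm/month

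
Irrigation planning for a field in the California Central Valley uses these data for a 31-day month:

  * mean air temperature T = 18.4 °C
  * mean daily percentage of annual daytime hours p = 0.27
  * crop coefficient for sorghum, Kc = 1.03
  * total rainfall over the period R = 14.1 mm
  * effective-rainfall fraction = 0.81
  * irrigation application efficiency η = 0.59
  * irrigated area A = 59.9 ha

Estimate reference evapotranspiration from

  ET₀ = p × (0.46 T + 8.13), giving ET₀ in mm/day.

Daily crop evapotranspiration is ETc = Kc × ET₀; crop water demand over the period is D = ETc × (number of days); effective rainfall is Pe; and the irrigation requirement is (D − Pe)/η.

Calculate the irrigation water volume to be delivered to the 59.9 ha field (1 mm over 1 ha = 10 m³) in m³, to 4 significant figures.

ET₀ = 0.27 × (0.46 × 18.4 + 8.13) = 0.27 × 16.594 = 4.4804 mm/d
ETc = Kc × ET₀ = 1.03 × 4.4804 = 4.6148 mm/d
Crop demand D = ETc × 31 d = 4.6148 × 31 = 143.059 mm
Pe = 0.81 × 14.1 = 11.421 mm
D − Pe = 143.059 − 11.421 = 131.638 mm
Gross irrigation = 131.638 / 0.59 = 223.115 mm
Volume = 223.115 mm × 59.9 ha × 10 = 133645.9 m³

133600 m³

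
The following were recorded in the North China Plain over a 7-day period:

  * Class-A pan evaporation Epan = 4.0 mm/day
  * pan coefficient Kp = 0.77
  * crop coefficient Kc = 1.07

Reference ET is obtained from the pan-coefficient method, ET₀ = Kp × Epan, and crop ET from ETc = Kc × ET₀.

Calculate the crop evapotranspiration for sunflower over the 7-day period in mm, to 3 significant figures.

ET₀ = 0.77 × 4.0 = 3.0800 mm/d
ETc = Kc × ET₀ = 1.07 × 3.0800 = 3.2956 mm/d
Over 7 days: 3.2956 × 7 = 23.069 mm

23.1 mm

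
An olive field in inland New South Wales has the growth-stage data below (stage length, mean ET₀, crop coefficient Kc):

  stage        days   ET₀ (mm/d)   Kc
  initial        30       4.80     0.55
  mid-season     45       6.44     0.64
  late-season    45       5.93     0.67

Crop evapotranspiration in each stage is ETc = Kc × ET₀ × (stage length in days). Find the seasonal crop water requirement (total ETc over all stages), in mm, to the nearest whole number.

443 mm

initial: 0.55 × 4.80 × 30 = 79.20 mm
mid-season: 0.64 × 6.44 × 45 = 185.47 mm
late-season: 0.67 × 5.93 × 45 = 178.79 mm
Seasonal total = 443.46 mm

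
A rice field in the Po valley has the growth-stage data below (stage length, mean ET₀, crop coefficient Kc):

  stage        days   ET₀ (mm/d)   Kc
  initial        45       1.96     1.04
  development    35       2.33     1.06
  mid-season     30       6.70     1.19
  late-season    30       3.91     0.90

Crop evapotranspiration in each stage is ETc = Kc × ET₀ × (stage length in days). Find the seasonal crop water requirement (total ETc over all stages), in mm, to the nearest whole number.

initial: 1.04 × 1.96 × 45 = 91.73 mm
development: 1.06 × 2.33 × 35 = 86.44 mm
mid-season: 1.19 × 6.70 × 30 = 239.19 mm
late-season: 0.90 × 3.91 × 30 = 105.57 mm
Seasonal total = 522.93 mm

523 mm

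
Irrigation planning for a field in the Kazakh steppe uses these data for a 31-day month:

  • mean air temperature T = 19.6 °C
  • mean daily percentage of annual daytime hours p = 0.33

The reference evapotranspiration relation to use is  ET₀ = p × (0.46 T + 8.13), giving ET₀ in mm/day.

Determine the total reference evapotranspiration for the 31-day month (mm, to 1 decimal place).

ET₀ = 0.33 × (0.46 × 19.6 + 8.13) = 0.33 × 17.146 = 5.6582 mm/d
Monthly total = 5.6582 × 31 = 175.404 mm

175.4 mm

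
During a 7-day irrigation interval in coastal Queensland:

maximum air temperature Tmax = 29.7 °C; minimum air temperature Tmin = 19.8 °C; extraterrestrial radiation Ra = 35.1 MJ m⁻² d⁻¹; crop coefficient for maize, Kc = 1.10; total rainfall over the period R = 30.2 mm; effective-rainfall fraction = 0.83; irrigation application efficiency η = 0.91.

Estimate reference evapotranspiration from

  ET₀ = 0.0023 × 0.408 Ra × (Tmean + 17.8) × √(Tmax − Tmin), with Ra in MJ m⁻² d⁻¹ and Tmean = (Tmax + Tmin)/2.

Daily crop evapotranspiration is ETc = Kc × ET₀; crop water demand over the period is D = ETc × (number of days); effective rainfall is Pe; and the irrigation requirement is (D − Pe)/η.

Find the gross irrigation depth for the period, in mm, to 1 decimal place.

Tmean = (29.7 + 19.8)/2 = 24.75 °C
0.408 Ra = 0.408 × 35.1 = 14.3208 mm/d equivalent
ET₀ = 0.0023 × 14.3208 × (24.75 + 17.8) × √9.9 = 0.0023 × 14.3208 × 42.55 × 3.1464 = 4.4097 mm/d
ETc = Kc × ET₀ = 1.10 × 4.4097 = 4.8507 mm/d
Crop demand D = ETc × 7 d = 4.8507 × 7 = 33.955 mm
Pe = 0.83 × 30.2 = 25.066 mm
D − Pe = 33.955 − 25.066 = 8.889 mm
Gross irrigation = 8.889 / 0.91 = 9.768 mm

9.8 mm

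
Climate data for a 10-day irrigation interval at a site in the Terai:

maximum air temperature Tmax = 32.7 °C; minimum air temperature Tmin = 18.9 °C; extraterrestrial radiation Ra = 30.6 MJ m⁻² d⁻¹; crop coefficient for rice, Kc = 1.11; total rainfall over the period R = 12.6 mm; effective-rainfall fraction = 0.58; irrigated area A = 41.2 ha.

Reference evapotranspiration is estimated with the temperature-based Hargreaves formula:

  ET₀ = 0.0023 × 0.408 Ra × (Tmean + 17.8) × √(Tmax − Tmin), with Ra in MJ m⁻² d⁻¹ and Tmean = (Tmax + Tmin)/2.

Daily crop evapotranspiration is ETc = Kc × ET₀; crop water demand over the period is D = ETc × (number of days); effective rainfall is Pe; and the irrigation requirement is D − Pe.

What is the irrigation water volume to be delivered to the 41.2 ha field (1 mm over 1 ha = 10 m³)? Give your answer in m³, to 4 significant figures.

18260 m³

Tmean = (32.7 + 18.9)/2 = 25.80 °C
0.408 Ra = 0.408 × 30.6 = 12.4848 mm/d equivalent
ET₀ = 0.0023 × 12.4848 × (25.80 + 17.8) × √13.8 = 0.0023 × 12.4848 × 43.60 × 3.7148 = 4.6508 mm/d
ETc = Kc × ET₀ = 1.11 × 4.6508 = 5.1624 mm/d
Crop demand D = ETc × 10 d = 5.1624 × 10 = 51.624 mm
Pe = 0.58 × 12.6 = 7.308 mm
D − Pe = 51.624 − 7.308 = 44.316 mm
Volume = 44.316 mm × 41.2 ha × 10 = 18258.2 m³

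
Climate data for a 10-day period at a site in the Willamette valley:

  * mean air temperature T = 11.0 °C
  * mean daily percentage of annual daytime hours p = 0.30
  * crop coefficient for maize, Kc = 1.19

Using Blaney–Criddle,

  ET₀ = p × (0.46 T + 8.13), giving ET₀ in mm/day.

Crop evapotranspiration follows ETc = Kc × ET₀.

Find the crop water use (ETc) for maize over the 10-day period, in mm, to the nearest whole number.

47 mm

ET₀ = 0.30 × (0.46 × 11.0 + 8.13) = 0.30 × 13.190 = 3.9570 mm/d
ETc = Kc × ET₀ = 1.19 × 3.9570 = 4.7088 mm/d
Over 10 days: 4.7088 × 10 = 47.088 mm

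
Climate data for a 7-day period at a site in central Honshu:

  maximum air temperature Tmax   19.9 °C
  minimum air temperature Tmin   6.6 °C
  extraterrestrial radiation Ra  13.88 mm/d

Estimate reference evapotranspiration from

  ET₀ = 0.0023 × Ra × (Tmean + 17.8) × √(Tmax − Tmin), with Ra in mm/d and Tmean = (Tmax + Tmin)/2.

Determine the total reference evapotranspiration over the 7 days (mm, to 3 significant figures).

Tmean = (19.9 + 6.6)/2 = 13.25 °C
ET₀ = 0.0023 × 13.88 × (13.25 + 17.8) × √13.3 = 0.0023 × 13.88 × 31.05 × 3.6469 = 3.6150 mm/d
Over 7 days: 3.6150 × 7 = 25.305 mm

25.3 mm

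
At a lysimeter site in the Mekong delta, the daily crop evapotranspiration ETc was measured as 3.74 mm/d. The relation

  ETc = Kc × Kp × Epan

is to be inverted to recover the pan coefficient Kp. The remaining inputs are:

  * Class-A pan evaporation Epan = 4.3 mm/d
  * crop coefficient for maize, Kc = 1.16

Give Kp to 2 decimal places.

0.75

ETc = Kc × Kp × Epan  ⇒  Kp = ETc / (Kc × Epan)
Kp = 3.74 / (1.16 × 4.3) = 3.74 / 4.988 = 0.7498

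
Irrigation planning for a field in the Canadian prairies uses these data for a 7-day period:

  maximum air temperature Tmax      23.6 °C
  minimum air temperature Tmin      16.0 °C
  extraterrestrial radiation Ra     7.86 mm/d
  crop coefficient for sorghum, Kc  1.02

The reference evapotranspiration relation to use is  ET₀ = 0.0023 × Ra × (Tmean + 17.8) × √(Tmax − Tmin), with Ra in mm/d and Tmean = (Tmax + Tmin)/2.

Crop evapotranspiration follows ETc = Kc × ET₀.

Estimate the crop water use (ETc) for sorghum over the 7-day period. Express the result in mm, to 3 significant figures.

13.4 mm

Tmean = (23.6 + 16.0)/2 = 19.80 °C
ET₀ = 0.0023 × 7.86 × (19.80 + 17.8) × √7.6 = 0.0023 × 7.86 × 37.60 × 2.7568 = 1.8739 mm/d
ETc = Kc × ET₀ = 1.02 × 1.8739 = 1.9114 mm/d
Over 7 days: 1.9114 × 7 = 13.380 mm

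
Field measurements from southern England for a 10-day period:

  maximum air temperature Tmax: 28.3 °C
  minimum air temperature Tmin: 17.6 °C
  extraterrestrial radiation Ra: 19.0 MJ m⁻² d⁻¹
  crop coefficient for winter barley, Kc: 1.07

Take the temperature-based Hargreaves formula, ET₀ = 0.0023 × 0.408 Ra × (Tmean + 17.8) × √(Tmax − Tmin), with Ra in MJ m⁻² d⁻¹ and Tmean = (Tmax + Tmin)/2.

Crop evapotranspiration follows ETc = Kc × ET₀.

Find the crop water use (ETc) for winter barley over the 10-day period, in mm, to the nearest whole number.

25 mm

Tmean = (28.3 + 17.6)/2 = 22.95 °C
0.408 Ra = 0.408 × 19.0 = 7.7520 mm/d equivalent
ET₀ = 0.0023 × 7.7520 × (22.95 + 17.8) × √10.7 = 0.0023 × 7.7520 × 40.75 × 3.2711 = 2.3766 mm/d
ETc = Kc × ET₀ = 1.07 × 2.3766 = 2.5430 mm/d
Over 10 days: 2.5430 × 10 = 25.430 mm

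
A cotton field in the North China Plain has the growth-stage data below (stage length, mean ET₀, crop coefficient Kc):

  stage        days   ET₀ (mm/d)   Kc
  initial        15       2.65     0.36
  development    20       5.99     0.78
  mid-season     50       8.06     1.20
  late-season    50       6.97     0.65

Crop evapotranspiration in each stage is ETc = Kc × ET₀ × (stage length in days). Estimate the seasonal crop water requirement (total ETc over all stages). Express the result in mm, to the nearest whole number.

initial: 0.36 × 2.65 × 15 = 14.31 mm
development: 0.78 × 5.99 × 20 = 93.44 mm
mid-season: 1.20 × 8.06 × 50 = 483.60 mm
late-season: 0.65 × 6.97 × 50 = 226.53 mm
Seasonal total = 817.88 mm

818 mm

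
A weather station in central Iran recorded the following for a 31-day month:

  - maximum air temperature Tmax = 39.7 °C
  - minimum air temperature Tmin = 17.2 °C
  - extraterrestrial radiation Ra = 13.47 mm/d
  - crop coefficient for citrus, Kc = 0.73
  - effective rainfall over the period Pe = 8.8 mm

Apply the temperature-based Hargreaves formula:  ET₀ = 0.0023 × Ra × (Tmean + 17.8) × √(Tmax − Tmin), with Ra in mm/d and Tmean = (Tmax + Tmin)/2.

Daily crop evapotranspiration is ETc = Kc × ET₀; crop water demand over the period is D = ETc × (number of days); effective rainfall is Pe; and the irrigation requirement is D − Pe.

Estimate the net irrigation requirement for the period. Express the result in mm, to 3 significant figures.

145 mm

Tmean = (39.7 + 17.2)/2 = 28.45 °C
ET₀ = 0.0023 × 13.47 × (28.45 + 17.8) × √22.5 = 0.0023 × 13.47 × 46.25 × 4.7434 = 6.7967 mm/d
ETc = Kc × ET₀ = 0.73 × 6.7967 = 4.9616 mm/d
Crop demand D = ETc × 31 d = 4.9616 × 31 = 153.810 mm
D − Pe = 153.810 − 8.8 = 145.010 mm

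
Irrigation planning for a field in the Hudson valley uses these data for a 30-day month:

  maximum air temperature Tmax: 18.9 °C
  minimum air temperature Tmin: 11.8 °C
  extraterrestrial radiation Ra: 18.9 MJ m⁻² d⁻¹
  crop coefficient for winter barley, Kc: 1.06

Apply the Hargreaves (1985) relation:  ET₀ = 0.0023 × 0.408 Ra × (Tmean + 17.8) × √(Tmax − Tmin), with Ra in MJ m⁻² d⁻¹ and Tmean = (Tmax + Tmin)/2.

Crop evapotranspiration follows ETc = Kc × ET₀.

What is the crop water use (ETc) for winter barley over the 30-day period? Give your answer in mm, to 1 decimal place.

49.8 mm

Tmean = (18.9 + 11.8)/2 = 15.35 °C
0.408 Ra = 0.408 × 18.9 = 7.7112 mm/d equivalent
ET₀ = 0.0023 × 7.7112 × (15.35 + 17.8) × √7.1 = 0.0023 × 7.7112 × 33.15 × 2.6646 = 1.5666 mm/d
ETc = Kc × ET₀ = 1.06 × 1.5666 = 1.6606 mm/d
Over 30 days: 1.6606 × 30 = 49.818 mm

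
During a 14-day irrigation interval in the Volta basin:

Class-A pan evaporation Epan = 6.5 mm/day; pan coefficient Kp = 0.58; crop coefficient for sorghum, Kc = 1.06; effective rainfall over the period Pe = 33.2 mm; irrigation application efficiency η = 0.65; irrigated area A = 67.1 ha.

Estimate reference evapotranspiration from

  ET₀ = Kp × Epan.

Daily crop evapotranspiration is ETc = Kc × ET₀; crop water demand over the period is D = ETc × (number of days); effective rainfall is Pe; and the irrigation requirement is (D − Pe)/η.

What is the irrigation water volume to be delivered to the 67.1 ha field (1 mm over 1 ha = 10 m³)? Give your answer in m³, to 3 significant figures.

ET₀ = 0.58 × 6.5 = 3.7700 mm/d
ETc = Kc × ET₀ = 1.06 × 3.7700 = 3.9962 mm/d
Crop demand D = ETc × 14 d = 3.9962 × 14 = 55.947 mm
D − Pe = 55.947 − 33.2 = 22.747 mm
Gross irrigation = 22.747 / 0.65 = 34.995 mm
Volume = 34.995 mm × 67.1 ha × 10 = 23481.6 m³

23500 m³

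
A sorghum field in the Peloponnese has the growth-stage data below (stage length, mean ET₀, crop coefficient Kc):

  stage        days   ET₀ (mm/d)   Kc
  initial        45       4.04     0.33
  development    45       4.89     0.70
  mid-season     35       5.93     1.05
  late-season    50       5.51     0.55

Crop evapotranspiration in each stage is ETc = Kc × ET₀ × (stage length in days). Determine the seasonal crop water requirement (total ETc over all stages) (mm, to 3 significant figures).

583 mm

initial: 0.33 × 4.04 × 45 = 59.99 mm
development: 0.70 × 4.89 × 45 = 154.04 mm
mid-season: 1.05 × 5.93 × 35 = 217.93 mm
late-season: 0.55 × 5.51 × 50 = 151.53 mm
Seasonal total = 583.49 mm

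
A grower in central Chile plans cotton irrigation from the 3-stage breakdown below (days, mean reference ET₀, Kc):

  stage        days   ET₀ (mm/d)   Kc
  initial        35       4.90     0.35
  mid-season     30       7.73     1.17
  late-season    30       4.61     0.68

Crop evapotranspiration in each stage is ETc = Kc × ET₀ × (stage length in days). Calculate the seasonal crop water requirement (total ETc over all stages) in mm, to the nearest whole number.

initial: 0.35 × 4.90 × 35 = 60.03 mm
mid-season: 1.17 × 7.73 × 30 = 271.32 mm
late-season: 0.68 × 4.61 × 30 = 94.04 mm
Seasonal total = 425.39 mm

425 mm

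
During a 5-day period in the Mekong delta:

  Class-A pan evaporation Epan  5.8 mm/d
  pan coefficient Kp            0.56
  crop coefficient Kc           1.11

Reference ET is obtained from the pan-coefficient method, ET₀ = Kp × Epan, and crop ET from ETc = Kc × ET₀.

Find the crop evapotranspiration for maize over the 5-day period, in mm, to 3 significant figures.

18.0 mm

ET₀ = 0.56 × 5.8 = 3.2480 mm/d
ETc = Kc × ET₀ = 1.11 × 3.2480 = 3.6053 mm/d
Over 5 days: 3.6053 × 5 = 18.027 mm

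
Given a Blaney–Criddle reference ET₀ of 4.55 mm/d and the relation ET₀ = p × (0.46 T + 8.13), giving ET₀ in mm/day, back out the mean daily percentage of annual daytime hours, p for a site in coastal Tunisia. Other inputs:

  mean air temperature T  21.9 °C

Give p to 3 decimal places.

0.250

p = ET₀ / (0.46 T + 8.13) = 4.55 / (0.46 × 21.9 + 8.13) = 4.55 / 18.204 = 0.2499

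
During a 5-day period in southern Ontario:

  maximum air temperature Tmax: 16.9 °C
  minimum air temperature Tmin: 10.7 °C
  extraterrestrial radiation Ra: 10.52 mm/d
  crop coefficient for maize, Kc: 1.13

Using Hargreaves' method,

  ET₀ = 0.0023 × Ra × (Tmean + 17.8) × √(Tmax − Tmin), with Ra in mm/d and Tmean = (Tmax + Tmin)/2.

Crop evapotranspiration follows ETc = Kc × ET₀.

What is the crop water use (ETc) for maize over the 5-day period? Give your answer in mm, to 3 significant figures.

Tmean = (16.9 + 10.7)/2 = 13.80 °C
ET₀ = 0.0023 × 10.52 × (13.80 + 17.8) × √6.2 = 0.0023 × 10.52 × 31.60 × 2.4900 = 1.9038 mm/d
ETc = Kc × ET₀ = 1.13 × 1.9038 = 2.1513 mm/d
Over 5 days: 2.1513 × 5 = 10.757 mm

10.8 mm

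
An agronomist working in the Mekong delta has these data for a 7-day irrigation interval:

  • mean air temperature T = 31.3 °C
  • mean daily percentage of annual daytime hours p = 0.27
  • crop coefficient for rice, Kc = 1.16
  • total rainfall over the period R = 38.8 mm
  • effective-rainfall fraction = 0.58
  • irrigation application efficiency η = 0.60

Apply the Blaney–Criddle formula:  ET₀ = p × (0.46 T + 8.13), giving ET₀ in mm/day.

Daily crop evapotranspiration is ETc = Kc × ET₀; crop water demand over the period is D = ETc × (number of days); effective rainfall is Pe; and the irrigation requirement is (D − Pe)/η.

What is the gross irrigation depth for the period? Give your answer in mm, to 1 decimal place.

ET₀ = 0.27 × (0.46 × 31.3 + 8.13) = 0.27 × 22.528 = 6.0826 mm/d
ETc = Kc × ET₀ = 1.16 × 6.0826 = 7.0558 mm/d
Crop demand D = ETc × 7 d = 7.0558 × 7 = 49.391 mm
Pe = 0.58 × 38.8 = 22.504 mm
D − Pe = 49.391 − 22.504 = 26.887 mm
Gross irrigation = 26.887 / 0.60 = 44.812 mm

44.8 mm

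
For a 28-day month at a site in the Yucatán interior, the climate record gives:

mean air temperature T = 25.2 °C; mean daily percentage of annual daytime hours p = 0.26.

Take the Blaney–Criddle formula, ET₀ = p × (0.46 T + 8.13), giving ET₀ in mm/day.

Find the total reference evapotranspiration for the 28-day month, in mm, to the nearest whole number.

ET₀ = 0.26 × (0.46 × 25.2 + 8.13) = 0.26 × 19.722 = 5.1277 mm/d
Monthly total = 5.1277 × 28 = 143.576 mm

144 mm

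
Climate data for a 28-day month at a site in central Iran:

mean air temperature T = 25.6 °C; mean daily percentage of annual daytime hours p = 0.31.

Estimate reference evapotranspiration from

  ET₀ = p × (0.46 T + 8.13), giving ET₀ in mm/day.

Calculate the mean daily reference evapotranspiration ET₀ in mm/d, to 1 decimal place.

ET₀ = 0.31 × (0.46 × 25.6 + 8.13) = 0.31 × 19.906 = 6.1709 mm/d

6.2 mm/d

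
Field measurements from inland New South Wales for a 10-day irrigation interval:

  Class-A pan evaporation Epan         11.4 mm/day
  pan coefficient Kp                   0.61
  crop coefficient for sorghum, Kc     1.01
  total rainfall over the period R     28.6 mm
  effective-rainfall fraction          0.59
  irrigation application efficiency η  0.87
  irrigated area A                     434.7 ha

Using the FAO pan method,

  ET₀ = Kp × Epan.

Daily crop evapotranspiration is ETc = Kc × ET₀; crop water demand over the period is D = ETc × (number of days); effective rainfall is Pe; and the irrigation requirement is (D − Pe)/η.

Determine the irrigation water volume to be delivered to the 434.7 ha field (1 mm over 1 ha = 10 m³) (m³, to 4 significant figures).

266600 m³

ET₀ = 0.61 × 11.4 = 6.9540 mm/d
ETc = Kc × ET₀ = 1.01 × 6.9540 = 7.0235 mm/d
Crop demand D = ETc × 10 d = 7.0235 × 10 = 70.235 mm
Pe = 0.59 × 28.6 = 16.874 mm
D − Pe = 70.235 − 16.874 = 53.361 mm
Gross irrigation = 53.361 / 0.87 = 61.334 mm
Volume = 61.334 mm × 434.7 ha × 10 = 266618.9 m³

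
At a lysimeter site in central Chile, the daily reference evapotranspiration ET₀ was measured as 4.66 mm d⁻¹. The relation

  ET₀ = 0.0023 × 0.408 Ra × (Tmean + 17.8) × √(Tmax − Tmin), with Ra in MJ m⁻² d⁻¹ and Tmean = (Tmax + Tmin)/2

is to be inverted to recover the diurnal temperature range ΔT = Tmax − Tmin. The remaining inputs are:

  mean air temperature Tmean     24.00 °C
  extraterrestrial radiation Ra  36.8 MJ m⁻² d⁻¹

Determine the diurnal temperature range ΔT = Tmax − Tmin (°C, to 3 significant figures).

√ΔT = ET₀ / [0.0023 × 0.408 × Ra × (Tmean+17.8)] = 4.66 / (0.0023 × 15.0144 × 41.80) = 3.2283
ΔT = 3.2283² = 10.422 °C

10.4 °C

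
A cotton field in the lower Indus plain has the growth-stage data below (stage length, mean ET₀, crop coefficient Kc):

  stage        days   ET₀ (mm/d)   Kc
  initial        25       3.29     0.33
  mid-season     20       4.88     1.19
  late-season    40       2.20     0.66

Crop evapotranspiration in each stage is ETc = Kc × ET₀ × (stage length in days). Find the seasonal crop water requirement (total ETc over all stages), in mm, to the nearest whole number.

initial: 0.33 × 3.29 × 25 = 27.14 mm
mid-season: 1.19 × 4.88 × 20 = 116.14 mm
late-season: 0.66 × 2.20 × 40 = 58.08 mm
Seasonal total = 201.36 mm

201 mm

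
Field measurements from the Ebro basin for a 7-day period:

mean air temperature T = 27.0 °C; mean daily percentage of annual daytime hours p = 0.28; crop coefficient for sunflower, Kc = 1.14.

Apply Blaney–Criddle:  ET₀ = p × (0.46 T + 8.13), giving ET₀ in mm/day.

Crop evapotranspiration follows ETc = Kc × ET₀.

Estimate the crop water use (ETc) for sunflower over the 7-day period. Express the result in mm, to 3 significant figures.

ET₀ = 0.28 × (0.46 × 27.0 + 8.13) = 0.28 × 20.550 = 5.7540 mm/d
ETc = Kc × ET₀ = 1.14 × 5.7540 = 6.5596 mm/d
Over 7 days: 6.5596 × 7 = 45.917 mm

45.9 mm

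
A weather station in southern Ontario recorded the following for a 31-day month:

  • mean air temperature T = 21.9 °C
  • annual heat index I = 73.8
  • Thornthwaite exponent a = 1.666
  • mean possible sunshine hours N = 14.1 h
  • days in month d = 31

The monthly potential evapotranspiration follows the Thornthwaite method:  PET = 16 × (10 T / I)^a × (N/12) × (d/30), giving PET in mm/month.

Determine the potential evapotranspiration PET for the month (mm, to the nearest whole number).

10T/I = 10 × 21.9 / 73.8 = 2.9675
(10T/I)^a = 2.9675^1.666 = 6.1235
Uncorrected PET = 16 × 6.1235 = 97.976 mm
Correction = (N/12)(d/30) = (14.1/12)(31/30) = 1.2142
PET = 97.976 × 1.2142 = 118.962 mm/month

119 mm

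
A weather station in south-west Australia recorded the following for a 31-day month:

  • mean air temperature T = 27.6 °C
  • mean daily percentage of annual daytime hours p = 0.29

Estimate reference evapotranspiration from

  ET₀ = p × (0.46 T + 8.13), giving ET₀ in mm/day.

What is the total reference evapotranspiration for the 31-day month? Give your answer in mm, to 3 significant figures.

ET₀ = 0.29 × (0.46 × 27.6 + 8.13) = 0.29 × 20.826 = 6.0395 mm/d
Monthly total = 6.0395 × 31 = 187.225 mm

187 mm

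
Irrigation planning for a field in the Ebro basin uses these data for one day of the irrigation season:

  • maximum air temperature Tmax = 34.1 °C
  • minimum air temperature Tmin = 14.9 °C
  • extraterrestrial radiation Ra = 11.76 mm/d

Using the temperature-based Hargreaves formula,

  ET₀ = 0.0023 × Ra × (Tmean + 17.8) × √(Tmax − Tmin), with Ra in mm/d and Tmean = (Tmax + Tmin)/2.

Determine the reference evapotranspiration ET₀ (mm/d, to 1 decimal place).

Tmean = (34.1 + 14.9)/2 = 24.50 °C
ET₀ = 0.0023 × 11.76 × (24.50 + 17.8) × √19.2 = 0.0023 × 11.76 × 42.30 × 4.3818 = 5.0134 mm/d

5.0 mm/d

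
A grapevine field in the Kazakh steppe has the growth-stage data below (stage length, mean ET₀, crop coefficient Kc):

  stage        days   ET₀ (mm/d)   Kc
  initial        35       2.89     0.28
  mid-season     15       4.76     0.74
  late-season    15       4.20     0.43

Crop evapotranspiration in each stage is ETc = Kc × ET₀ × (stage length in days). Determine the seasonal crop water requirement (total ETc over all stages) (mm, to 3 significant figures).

108 mm

initial: 0.28 × 2.89 × 35 = 28.32 mm
mid-season: 0.74 × 4.76 × 15 = 52.84 mm
late-season: 0.43 × 4.20 × 15 = 27.09 mm
Seasonal total = 108.25 mm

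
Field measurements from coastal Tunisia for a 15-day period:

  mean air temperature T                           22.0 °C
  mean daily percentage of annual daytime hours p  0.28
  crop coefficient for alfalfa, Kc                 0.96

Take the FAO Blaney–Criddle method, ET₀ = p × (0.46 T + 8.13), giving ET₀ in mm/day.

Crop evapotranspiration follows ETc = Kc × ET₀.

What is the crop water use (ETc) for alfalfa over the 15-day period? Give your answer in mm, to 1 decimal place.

73.6 mm

ET₀ = 0.28 × (0.46 × 22.0 + 8.13) = 0.28 × 18.250 = 5.1100 mm/d
ETc = Kc × ET₀ = 0.96 × 5.1100 = 4.9056 mm/d
Over 15 days: 4.9056 × 15 = 73.584 mm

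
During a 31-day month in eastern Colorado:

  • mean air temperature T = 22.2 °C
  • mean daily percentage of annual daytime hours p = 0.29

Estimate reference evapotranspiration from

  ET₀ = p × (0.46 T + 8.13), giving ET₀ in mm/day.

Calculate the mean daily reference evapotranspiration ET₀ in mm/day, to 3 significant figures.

ET₀ = 0.29 × (0.46 × 22.2 + 8.13) = 0.29 × 18.342 = 5.3192 mm/d

5.32 mm/day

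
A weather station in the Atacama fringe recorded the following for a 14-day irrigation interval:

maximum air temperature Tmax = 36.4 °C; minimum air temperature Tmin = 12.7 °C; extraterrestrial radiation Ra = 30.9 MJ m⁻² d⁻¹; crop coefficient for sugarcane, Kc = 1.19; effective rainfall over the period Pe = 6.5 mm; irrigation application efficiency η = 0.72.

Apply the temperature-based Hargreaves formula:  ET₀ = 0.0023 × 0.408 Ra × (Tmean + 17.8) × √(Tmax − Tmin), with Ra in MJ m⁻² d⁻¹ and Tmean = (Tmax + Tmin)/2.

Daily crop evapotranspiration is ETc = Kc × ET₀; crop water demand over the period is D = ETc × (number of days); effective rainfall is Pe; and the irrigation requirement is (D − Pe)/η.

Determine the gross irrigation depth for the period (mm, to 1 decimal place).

Tmean = (36.4 + 12.7)/2 = 24.55 °C
0.408 Ra = 0.408 × 30.9 = 12.6072 mm/d equivalent
ET₀ = 0.0023 × 12.6072 × (24.55 + 17.8) × √23.7 = 0.0023 × 12.6072 × 42.35 × 4.8683 = 5.9783 mm/d
ETc = Kc × ET₀ = 1.19 × 5.9783 = 7.1142 mm/d
Crop demand D = ETc × 14 d = 7.1142 × 14 = 99.599 mm
D − Pe = 99.599 − 6.5 = 93.099 mm
Gross irrigation = 93.099 / 0.72 = 129.304 mm

129.3 mm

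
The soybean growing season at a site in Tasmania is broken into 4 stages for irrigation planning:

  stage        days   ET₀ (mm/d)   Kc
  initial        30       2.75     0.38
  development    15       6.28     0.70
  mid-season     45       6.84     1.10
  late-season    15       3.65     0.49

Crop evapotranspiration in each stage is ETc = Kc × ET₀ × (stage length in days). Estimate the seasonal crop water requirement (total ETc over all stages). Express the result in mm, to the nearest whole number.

initial: 0.38 × 2.75 × 30 = 31.35 mm
development: 0.70 × 6.28 × 15 = 65.94 mm
mid-season: 1.10 × 6.84 × 45 = 338.58 mm
late-season: 0.49 × 3.65 × 15 = 26.83 mm
Seasonal total = 462.70 mm

463 mm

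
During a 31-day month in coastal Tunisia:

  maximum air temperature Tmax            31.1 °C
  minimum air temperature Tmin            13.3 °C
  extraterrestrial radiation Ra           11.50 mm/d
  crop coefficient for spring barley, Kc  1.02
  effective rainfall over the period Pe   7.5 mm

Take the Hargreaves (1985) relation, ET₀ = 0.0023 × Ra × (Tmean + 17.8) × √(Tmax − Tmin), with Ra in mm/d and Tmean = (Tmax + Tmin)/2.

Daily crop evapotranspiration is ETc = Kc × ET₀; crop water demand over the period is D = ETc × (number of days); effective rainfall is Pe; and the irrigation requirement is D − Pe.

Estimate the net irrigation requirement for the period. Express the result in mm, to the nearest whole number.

Tmean = (31.1 + 13.3)/2 = 22.20 °C
ET₀ = 0.0023 × 11.50 × (22.20 + 17.8) × √17.8 = 0.0023 × 11.50 × 40.00 × 4.2190 = 4.4637 mm/d
ETc = Kc × ET₀ = 1.02 × 4.4637 = 4.5530 mm/d
Crop demand D = ETc × 31 d = 4.5530 × 31 = 141.143 mm
D − Pe = 141.143 − 7.5 = 133.643 mm

134 mm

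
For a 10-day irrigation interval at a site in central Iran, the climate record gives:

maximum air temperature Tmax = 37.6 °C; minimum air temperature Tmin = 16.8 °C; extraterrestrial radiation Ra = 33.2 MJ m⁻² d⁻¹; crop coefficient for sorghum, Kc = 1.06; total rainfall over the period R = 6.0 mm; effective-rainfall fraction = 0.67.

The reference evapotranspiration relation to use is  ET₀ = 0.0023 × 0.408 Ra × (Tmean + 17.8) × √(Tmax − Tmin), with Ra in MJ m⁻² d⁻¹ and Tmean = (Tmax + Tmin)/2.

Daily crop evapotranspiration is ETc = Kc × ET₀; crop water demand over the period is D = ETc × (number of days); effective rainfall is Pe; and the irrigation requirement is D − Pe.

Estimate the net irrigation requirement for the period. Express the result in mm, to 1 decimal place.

Tmean = (37.6 + 16.8)/2 = 27.20 °C
0.408 Ra = 0.408 × 33.2 = 13.5456 mm/d equivalent
ET₀ = 0.0023 × 13.5456 × (27.20 + 17.8) × √20.8 = 0.0023 × 13.5456 × 45.00 × 4.5607 = 6.3940 mm/d
ETc = Kc × ET₀ = 1.06 × 6.3940 = 6.7776 mm/d
Crop demand D = ETc × 10 d = 6.7776 × 10 = 67.776 mm
Pe = 0.67 × 6.0 = 4.020 mm
D − Pe = 67.776 − 4.020 = 63.756 mm

63.8 mm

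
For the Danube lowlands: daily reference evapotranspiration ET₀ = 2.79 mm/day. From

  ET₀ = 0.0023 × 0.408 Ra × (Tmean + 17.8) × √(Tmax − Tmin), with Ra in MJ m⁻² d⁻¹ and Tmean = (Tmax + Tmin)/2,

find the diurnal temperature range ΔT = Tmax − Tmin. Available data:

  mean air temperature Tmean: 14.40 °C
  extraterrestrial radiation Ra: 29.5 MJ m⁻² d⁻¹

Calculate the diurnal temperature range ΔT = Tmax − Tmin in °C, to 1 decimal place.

√ΔT = ET₀ / [0.0023 × 0.408 × Ra × (Tmean+17.8)] = 2.79 / (0.0023 × 12.0360 × 32.20) = 3.1300
ΔT = 3.1300² = 9.797 °C

9.8 °C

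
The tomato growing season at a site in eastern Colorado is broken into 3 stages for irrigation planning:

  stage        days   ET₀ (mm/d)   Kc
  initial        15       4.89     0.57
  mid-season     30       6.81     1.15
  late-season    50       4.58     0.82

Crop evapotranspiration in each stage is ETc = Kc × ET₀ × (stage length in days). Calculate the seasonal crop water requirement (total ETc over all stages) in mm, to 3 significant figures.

465 mm

initial: 0.57 × 4.89 × 15 = 41.81 mm
mid-season: 1.15 × 6.81 × 30 = 234.95 mm
late-season: 0.82 × 4.58 × 50 = 187.78 mm
Seasonal total = 464.54 mm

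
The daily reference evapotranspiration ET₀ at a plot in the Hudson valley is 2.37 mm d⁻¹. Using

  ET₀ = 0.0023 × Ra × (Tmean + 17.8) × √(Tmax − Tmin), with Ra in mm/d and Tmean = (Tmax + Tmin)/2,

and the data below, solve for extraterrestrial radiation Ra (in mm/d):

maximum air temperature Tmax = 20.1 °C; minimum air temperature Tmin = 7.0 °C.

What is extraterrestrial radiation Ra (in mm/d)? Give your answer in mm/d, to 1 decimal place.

Tmean = 13.55 °C; √ΔT = 3.6194
Ra = ET₀ / [0.0023 × (Tmean+17.8) × √ΔT] = 2.37 / (0.0023 × 31.35 × 3.6194) = 9.081 mm/d

9.1 mm/d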